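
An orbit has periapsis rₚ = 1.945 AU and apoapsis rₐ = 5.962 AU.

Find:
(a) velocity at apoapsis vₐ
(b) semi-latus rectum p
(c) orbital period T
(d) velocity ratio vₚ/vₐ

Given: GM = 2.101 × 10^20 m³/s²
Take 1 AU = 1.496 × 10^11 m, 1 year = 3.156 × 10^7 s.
rₚ = 1.945 AU = 2.90972 × 10^11 m
rₐ = 5.962 AU = 8.91915 × 10^11 m
GM = 2.101 × 10^20 m³/s²
a = (rₚ + rₐ)/2 = 5.91444 × 10^11 m
e = (rₐ − rₚ)/(rₐ + rₚ) = (6.00943 × 10^11) / (1.18289 × 10^12) = 0.508031
(a) vₐ² = GM (2/rₐ − 1/a) = 2.101 × 10^20 × (2.24237 × 10^-12 − 1.69078 × 10^-12) = 1.15889 × 10^8 m²/s²;  vₐ = 10765.2 m/s ≈ 2.271 AU/year
(b) 1 − e² = 0.741905;  p = a(1 − e²) = 5.91444 × 10^11 × 0.741905 = 4.38795 × 10^11 m ≈ 2.933 AU
(c) a³ = 2.0689 × 10^35 m³;  T = 2π √(a³/GM) = 2π × 3.13803 × 10^7 s = 1.97168 × 10^8 s ≈ 6.247 years
(d) vₚ/vₐ = rₐ/rₚ (angular momentum) = (8.91915 × 10^11) / (2.90972 × 10^11) = 3.0653 ≈ 3.065

Final answer:
(a) velocity at apoapsis vₐ = 2.271 AU/year
(b) semi-latus rectum p = 2.933 AU
(c) orbital period T = 6.247 years
(d) velocity ratio vₚ/vₐ = 3.065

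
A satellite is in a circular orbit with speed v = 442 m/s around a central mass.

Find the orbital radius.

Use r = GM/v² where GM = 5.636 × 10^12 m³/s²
v = 442 m/s
GM = 5.636 × 10^12 m³/s²
v² = 195364 m²/s²
r = GM/v² = (5.636 × 10^12) / 195364 = 2.88487 × 10^7 m ≈ 28.85 Mm

Final answer: 28.85 Mm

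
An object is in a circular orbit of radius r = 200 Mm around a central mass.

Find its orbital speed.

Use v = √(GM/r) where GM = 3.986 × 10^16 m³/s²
r = 200 Mm = 2 × 10^8 m
GM = 3.986 × 10^16 m³/s²
GM/r = (3.986 × 10^16) / (2 × 10^8) = 1.993 × 10^8 m²/s²
v = √(GM/r) = 14117.4 m/s ≈ 14.12 km/s

Final answer: 14.12 km/s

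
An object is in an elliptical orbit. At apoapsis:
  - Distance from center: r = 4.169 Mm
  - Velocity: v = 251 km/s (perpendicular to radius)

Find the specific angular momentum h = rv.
r = 4.169 Mm = 4.169 × 10^6 m
v = 251 km/s = 251000 m/s
h = rv = 4.169 × 10^6 × 251000 = 1.04642 × 10^12 m²/s ≈ 1.046 × 10^12 m²/s

Final answer: h = 1.046 × 10^12 m²/s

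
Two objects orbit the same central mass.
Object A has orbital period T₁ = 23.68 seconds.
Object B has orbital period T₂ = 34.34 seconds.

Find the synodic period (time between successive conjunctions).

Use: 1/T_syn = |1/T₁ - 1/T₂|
T₁ = 23.68 seconds
T₂ = 34.34 seconds
1/T₁ = 0.0422297 s⁻¹
1/T₂ = 0.0291206 s⁻¹
|1/T₁ − 1/T₂| = 0.0131092 s⁻¹
T_syn = 1 / |1/T₁ − 1/T₂| = 76.2825 s ≈ 1.271 minutes

Final answer: T_syn = 1.271 minutes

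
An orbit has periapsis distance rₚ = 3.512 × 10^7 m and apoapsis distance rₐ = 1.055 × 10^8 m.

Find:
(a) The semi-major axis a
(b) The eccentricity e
rₚ = 3.512 × 10^7 m
rₐ = 1.055 × 10^8 m
(a) a = (rₚ + rₐ)/2 = 7.031 × 10^7 m ≈ 7.031 × 10^7 m
(b) e = (rₐ − rₚ)/(rₐ + rₚ) = (7.038 × 10^7) / (1.4062 × 10^8) = 0.500498

Final answer:
(a) a = 7.031 × 10^7 m
(b) e = 0.5005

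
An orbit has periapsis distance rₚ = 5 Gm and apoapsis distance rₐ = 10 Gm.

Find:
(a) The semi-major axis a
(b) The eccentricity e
rₚ = 5 Gm = 5 × 10^9 m
rₐ = 10 Gm = 1 × 10^10 m
(a) a = (rₚ + rₐ)/2 = 7.5 × 10^9 m ≈ 7.5 Gm
(b) e = (rₐ − rₚ)/(rₐ + rₚ) = (5 × 10^9) / (1.5 × 10^10) = 0.333333

Final answer:
(a) a = 7.5 Gm
(b) e = 0.3333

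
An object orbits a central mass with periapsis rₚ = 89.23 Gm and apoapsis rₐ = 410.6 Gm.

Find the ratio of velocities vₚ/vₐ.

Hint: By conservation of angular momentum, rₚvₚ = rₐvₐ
rₚ = 89.23 Gm = 8.923 × 10^10 m
rₐ = 410.6 Gm = 4.106 × 10^11 m
rₚvₚ = rₐvₐ  ⇒  vₚ/vₐ = rₐ/rₚ
vₚ/vₐ = (4.106 × 10^11) / (8.923 × 10^10) = 4.60159

Final answer: vₚ/vₐ = 4.602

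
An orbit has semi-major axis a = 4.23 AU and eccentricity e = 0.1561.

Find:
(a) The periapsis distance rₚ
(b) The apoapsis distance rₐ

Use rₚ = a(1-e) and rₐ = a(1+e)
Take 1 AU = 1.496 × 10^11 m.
a = 4.23 AU = 6.32808 × 10^11 m
e = 0.1561:  1 − e = 0.8439,  1 + e = 1.1561
(a) rₚ = a(1 − e) = 6.32808 × 10^11 m × 0.8439 = 5.34027 × 10^11 m ≈ 3.57 AU
(b) rₐ = a(1 + e) = 6.32808 × 10^11 m × 1.1561 = 7.31589 × 10^11 m ≈ 4.89 AU

Final answer:
(a) rₚ = 3.57 AU
(b) rₐ = 4.89 AU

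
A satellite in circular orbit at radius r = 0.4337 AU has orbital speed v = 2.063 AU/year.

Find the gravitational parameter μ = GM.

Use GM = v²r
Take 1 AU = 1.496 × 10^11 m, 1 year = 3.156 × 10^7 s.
r = 0.4337 AU = 6.48815 × 10^10 m
v = 2.063 AU/year = 9778.99 m/s
v² = 9.56286 × 10^7 m²/s²
GM = v²r = 9.56286 × 10^7 × 6.48815 × 10^10 = 6.20453 × 10^18 m³/s²
GM ≈ 6.205 × 10^18 m³/s²

Final answer: GM = 6.205 × 10^18 m³/s²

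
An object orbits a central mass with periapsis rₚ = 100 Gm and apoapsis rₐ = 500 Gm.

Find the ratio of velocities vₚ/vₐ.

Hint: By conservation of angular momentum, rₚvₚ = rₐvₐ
rₚ = 100 Gm = 1 × 10^11 m
rₐ = 500 Gm = 5 × 10^11 m
rₚvₚ = rₐvₐ  ⇒  vₚ/vₐ = rₐ/rₚ
vₚ/vₐ = (5 × 10^11) / (1 × 10^11) = 5

Final answer: vₚ/vₐ = 5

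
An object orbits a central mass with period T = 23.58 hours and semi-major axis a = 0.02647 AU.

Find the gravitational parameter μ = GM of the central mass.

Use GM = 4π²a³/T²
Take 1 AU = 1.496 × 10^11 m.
T = 23.58 hours = 84888 s
a = 0.02647 AU = 3.95991 × 10^9 m
a³ = 6.2095 × 10^28 m³
T² = 7.20597 × 10^9 s²
GM = 4π² × (6.2095 × 10^28) / (7.20597 × 10^9) = 3.40192 × 10^20 m³/s²
GM ≈ 3.402 × 10^20 m³/s²

Final answer: GM = 3.402 × 10^20 m³/s²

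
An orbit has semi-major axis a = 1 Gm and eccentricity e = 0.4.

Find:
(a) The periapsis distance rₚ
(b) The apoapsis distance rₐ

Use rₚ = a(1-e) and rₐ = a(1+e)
a = 1 Gm = 1 × 10^9 m
e = 0.4:  1 − e = 0.6,  1 + e = 1.4
(a) rₚ = a(1 − e) = 1 × 10^9 m × 0.6 = 6 × 10^8 m ≈ 600 Mm
(b) rₐ = a(1 + e) = 1 × 10^9 m × 1.4 = 1.4 × 10^9 m ≈ 1.4 Gm

Final answer:
(a) rₚ = 600 Mm
(b) rₐ = 1.4 Gm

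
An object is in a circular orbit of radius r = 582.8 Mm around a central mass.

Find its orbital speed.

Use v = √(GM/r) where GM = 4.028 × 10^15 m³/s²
r = 582.8 Mm = 5.828 × 10^8 m
GM = 4.028 × 10^15 m³/s²
GM/r = (4.028 × 10^15) / (5.828 × 10^8) = 6.91146 × 10^6 m²/s²
v = √(GM/r) = 2628.97 m/s ≈ 2.629 km/s

Final answer: 2.629 km/s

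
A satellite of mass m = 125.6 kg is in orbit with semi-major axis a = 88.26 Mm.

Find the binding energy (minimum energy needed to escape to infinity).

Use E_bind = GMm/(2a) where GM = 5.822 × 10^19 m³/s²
a = 88.26 Mm = 8.826 × 10^7 m
GM = 5.822 × 10^19 m³/s²
m = 125.6 kg
GMm = 5.822 × 10^19 × 125.6 = 7.31243 × 10^21 m³·kg/s²
2a = 1.7652 × 10^8 m
E_bind = GMm/(2a) = 4.14255 × 10^13 J ≈ 41.43 TJ

Final answer: 41.43 TJ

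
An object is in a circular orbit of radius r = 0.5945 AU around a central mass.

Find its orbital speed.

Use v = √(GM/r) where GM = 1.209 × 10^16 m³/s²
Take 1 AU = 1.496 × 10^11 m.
r = 0.5945 AU = 8.89372 × 10^10 m
GM = 1.209 × 10^16 m³/s²
GM/r = (1.209 × 10^16) / (8.89372 × 10^10) = 135939 m²/s²
v = √(GM/r) = 368.699 m/s ≈ 368.7 m/s

Final answer: 368.7 m/s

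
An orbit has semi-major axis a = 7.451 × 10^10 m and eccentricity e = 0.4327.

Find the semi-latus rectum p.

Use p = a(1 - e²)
a = 7.451 × 10^10 m
e = 0.4327,  e² = 0.187229,  1 − e² = 0.812771
p = a(1 − e²) = 7.451 × 10^10 m × 0.812771 = 6.05595 × 10^10 m ≈ 6.056 × 10^10 m

Final answer: p = 6.056 × 10^10 m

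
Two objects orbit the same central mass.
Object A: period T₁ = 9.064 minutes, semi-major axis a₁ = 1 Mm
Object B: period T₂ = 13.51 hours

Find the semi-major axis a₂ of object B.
T₁ = 9.064 minutes = 543.84 s
T₂ = 13.51 hours = 48636 s
a₁ = 1 Mm = 1 × 10^6 m
Kepler's third law: (T₂/T₁)² = (a₂/a₁)³  ⇒  a₂ = a₁ (T₂/T₁)^(2/3)
T₂/T₁ = 89.4307
(T₂/T₁)^(2/3) = 19.9982
a₂ = 1 × 10^6 m × 19.9982 = 1.99982 × 10^7 m ≈ 20 Mm

Final answer: a₂ = 20 Mm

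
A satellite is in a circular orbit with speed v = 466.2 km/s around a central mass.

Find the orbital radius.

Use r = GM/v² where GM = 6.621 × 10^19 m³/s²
v = 466.2 km/s = 466200 m/s
GM = 6.621 × 10^19 m³/s²
v² = 2.17342 × 10^11 m²/s²
r = GM/v² = (6.621 × 10^19) / (2.17342 × 10^11) = 3.04634 × 10^8 m ≈ 304.6 Mm

Final answer: 304.6 Mm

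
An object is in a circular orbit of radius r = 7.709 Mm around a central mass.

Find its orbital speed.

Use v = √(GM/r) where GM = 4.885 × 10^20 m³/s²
r = 7.709 Mm = 7.709 × 10^6 m
GM = 4.885 × 10^20 m³/s²
GM/r = (4.885 × 10^20) / (7.709 × 10^6) = 6.33675 × 10^13 m²/s²
v = √(GM/r) = 7.96037 × 10^6 m/s ≈ 7960 km/s

Final answer: 7960 km/s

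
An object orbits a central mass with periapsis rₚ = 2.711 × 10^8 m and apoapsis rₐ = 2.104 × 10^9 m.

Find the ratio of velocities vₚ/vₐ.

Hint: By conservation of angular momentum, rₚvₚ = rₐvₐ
rₚ = 2.711 × 10^8 m
rₐ = 2.104 × 10^9 m
rₚvₚ = rₐvₐ  ⇒  vₚ/vₐ = rₐ/rₚ
vₚ/vₐ = (2.104 × 10^9) / (2.711 × 10^8) = 7.76097

Final answer: vₚ/vₐ = 7.761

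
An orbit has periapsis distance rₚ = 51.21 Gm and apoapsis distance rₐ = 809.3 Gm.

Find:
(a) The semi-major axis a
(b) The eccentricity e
rₚ = 51.21 Gm = 5.121 × 10^10 m
rₐ = 809.3 Gm = 8.093 × 10^11 m
(a) a = (rₚ + rₐ)/2 = 4.30255 × 10^11 m ≈ 430.3 Gm
(b) e = (rₐ − rₚ)/(rₐ + rₚ) = (7.5809 × 10^11) / (8.6051 × 10^11) = 0.880978

Final answer:
(a) a = 430.3 Gm
(b) e = 0.881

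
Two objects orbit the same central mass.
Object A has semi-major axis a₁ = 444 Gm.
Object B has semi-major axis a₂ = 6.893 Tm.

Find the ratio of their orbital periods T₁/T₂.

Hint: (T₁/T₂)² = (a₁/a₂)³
a₁ = 444 Gm = 4.44 × 10^11 m
a₂ = 6.893 Tm = 6.893 × 10^12 m
a₁/a₂ = 0.0644132
T₁/T₂ = (a₁/a₂)^(3/2) = (0.0644132)^1.5 = 0.0163479

Final answer: T₁/T₂ = 0.01635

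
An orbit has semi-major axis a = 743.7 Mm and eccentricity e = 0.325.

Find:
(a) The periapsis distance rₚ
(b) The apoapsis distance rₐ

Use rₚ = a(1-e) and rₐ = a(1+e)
a = 743.7 Mm = 7.437 × 10^8 m
e = 0.325:  1 − e = 0.675,  1 + e = 1.325
(a) rₚ = a(1 − e) = 7.437 × 10^8 m × 0.675 = 5.01998 × 10^8 m ≈ 502 Mm
(b) rₐ = a(1 + e) = 7.437 × 10^8 m × 1.325 = 9.85402 × 10^8 m ≈ 985.4 Mm

Final answer:
(a) rₚ = 502 Mm
(b) rₐ = 985.4 Mm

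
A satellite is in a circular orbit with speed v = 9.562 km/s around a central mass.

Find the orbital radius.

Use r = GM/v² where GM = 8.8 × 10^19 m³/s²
v = 9.562 km/s = 9562 m/s
GM = 8.8 × 10^19 m³/s²
v² = 9.14318 × 10^7 m²/s²
r = GM/v² = (8.8 × 10^19) / (9.14318 × 10^7) = 9.62466 × 10^11 m ≈ 962.5 Gm

Final answer: 962.5 Gm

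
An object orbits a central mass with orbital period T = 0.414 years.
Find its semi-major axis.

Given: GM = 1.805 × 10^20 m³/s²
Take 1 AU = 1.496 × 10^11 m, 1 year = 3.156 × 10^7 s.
T = 0.414 years = 1.30658 × 10^7 s
GM = 1.805 × 10^20 m³/s²
Kepler's third law: a³ = GM T² / (4π²)
T² = 1.70716 × 10^14 s²
a³ = (1.805 × 10^20) × (1.70716 × 10^14) / (4π²) = 7.80535 × 10^32 m³
a = (a³)^(1/3) = 9.20727 × 10^10 m ≈ 0.6155 AU

Final answer: 0.6155 AU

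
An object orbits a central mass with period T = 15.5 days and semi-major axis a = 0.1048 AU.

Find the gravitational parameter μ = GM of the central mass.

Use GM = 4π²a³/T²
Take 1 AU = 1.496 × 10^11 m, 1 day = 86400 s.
T = 15.5 days = 1.3392 × 10^6 s
a = 0.1048 AU = 1.56781 × 10^10 m
a³ = 3.85371 × 10^30 m³
T² = 1.79346 × 10^12 s²
GM = 4π² × (3.85371 × 10^30) / (1.79346 × 10^12) = 8.48296 × 10^19 m³/s²
GM ≈ 8.483 × 10^19 m³/s²

Final answer: GM = 8.483 × 10^19 m³/s²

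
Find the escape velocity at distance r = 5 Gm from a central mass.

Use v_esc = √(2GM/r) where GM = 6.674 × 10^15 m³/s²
r = 5 Gm = 5 × 10^9 m
GM = 6.674 × 10^15 m³/s²
2GM/r = 2 × (6.674 × 10^15) / (5 × 10^9) = 2.6696 × 10^6 m²/s²
v_esc = √(2GM/r) = 1633.89 m/s ≈ 1.634 km/s

Final answer: 1.634 km/s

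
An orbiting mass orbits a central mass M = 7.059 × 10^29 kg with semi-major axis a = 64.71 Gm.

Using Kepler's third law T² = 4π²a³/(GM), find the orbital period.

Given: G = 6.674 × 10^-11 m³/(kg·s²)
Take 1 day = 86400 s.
M = 7.059 × 10^29 kg
GM = G × M = 6.674 × 10^-11 × 7.059 × 10^29 = 4.71118 × 10^19 m³/s²
a = 64.71 Gm = 6.471 × 10^10 m
a³ = 2.70966 × 10^32 m³
T = 2π √(a³/GM) = 2π √((2.70966 × 10^32) / (4.71118 × 10^19)) = 2π × 2.39824 × 10^6 s
T = 1.50686 × 10^7 s ≈ 174.4 days

Final answer: 174.4 days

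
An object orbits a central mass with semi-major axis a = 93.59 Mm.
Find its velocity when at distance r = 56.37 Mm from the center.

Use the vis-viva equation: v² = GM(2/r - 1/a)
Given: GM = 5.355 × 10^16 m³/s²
a = 93.59 Mm = 9.359 × 10^7 m
r = 56.37 Mm = 5.637 × 10^7 m
GM = 5.355 × 10^16 m³/s²
2/r − 1/a = 3.54799 × 10^-8 − 1.06849 × 10^-8 = 2.4795 × 10^-8 m⁻¹
v² = GM (2/r − 1/a) = 1.32777 × 10^9 m²/s²
v = 36438.6 m/s ≈ 36.44 km/s

Final answer: 36.44 km/s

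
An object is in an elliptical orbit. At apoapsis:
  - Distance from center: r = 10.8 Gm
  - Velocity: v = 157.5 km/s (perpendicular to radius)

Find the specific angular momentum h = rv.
r = 10.8 Gm = 1.08 × 10^10 m
v = 157.5 km/s = 157500 m/s
h = rv = 1.08 × 10^10 × 157500 = 1.701 × 10^15 m²/s ≈ 1.701 × 10^15 m²/s

Final answer: h = 1.701 × 10^15 m²/s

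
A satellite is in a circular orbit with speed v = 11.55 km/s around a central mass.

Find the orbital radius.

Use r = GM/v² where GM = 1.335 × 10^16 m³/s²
v = 11.55 km/s = 11550 m/s
GM = 1.335 × 10^16 m³/s²
v² = 1.33402 × 10^8 m²/s²
r = GM/v² = (1.335 × 10^16) / (1.33402 × 10^8) = 1.00073 × 10^8 m ≈ 100.1 Mm

Final answer: 100.1 Mm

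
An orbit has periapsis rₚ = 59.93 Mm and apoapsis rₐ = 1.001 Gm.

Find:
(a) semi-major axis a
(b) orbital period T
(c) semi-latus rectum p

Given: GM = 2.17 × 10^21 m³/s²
rₚ = 59.93 Mm = 5.993 × 10^7 m
rₐ = 1.001 Gm = 1.001 × 10^9 m
GM = 2.17 × 10^21 m³/s²
a = (rₚ + rₐ)/2 = 5.30465 × 10^8 m
e = (rₐ − rₚ)/(rₐ + rₚ) = (9.4107 × 10^8) / (1.06093 × 10^9) = 0.887024
(a) a = 5.30465 × 10^8 m ≈ 530.5 Mm
(b) a³ = 1.49269 × 10^26 m³;  T = 2π √(a³/GM) = 2π × 262.274 s = 1647.92 s ≈ 27.47 minutes
(c) 1 − e² = 0.213189;  p = a(1 − e²) = 5.30465 × 10^8 × 0.213189 = 1.13089 × 10^8 m ≈ 113.1 Mm

Final answer:
(a) semi-major axis a = 530.5 Mm
(b) orbital period T = 27.47 minutes
(c) semi-latus rectum p = 113.1 Mm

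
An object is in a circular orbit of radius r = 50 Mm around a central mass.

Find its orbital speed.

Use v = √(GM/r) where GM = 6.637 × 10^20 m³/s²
r = 50 Mm = 5 × 10^7 m
GM = 6.637 × 10^20 m³/s²
GM/r = (6.637 × 10^20) / (5 × 10^7) = 1.3274 × 10^13 m²/s²
v = √(GM/r) = 3.64335 × 10^6 m/s ≈ 3643 km/s

Final answer: 3643 km/s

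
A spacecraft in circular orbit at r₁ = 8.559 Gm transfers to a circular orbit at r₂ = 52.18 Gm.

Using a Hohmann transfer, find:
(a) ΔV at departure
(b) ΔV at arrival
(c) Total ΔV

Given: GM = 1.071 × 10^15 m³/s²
r₁ = 8.559 Gm = 8.559 × 10^9 m
r₂ = 52.18 Gm = 5.218 × 10^10 m
GM = 1.071 × 10^15 m³/s²
Transfer ellipse: a_t = (r₁ + r₂)/2 = 3.03695 × 10^10 m
Circular speed at r₁: v₁ = √(GM/r₁) = 353.739 m/s
Transfer speed at r₁ (periapsis): v₁ₜ = √(GM(2/r₁ − 1/a_t)) = 463.678 m/s
(a) ΔV₁ = v₁ₜ − v₁ = 109.939 m/s ≈ 109.9 m/s
Circular speed at r₂: v₂ = √(GM/r₂) = 143.266 m/s
Transfer speed at r₂ (apoapsis): v₂ₜ = √(GM(2/r₂ − 1/a_t)) = 76.0563 m/s
(b) ΔV₂ = v₂ − v₂ₜ = 67.2095 m/s ≈ 67.21 m/s
(c) ΔV_total = ΔV₁ + ΔV₂ = 177.148 m/s ≈ 177.1 m/s

Final answer:
(a) ΔV₁ = 109.9 m/s
(b) ΔV₂ = 67.21 m/s
(c) ΔV_total = 177.1 m/s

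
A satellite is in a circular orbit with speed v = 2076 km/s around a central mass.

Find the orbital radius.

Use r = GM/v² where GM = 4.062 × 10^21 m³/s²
v = 2076 km/s = 2.076 × 10^6 m/s
GM = 4.062 × 10^21 m³/s²
v² = 4.30978 × 10^12 m²/s²
r = GM/v² = (4.062 × 10^21) / (4.30978 × 10^12) = 9.42508 × 10^8 m ≈ 9.425 × 10^8 m

Final answer: 9.425 × 10^8 m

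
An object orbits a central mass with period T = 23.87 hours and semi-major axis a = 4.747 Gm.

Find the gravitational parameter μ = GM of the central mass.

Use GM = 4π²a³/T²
T = 23.87 hours = 85932 s
a = 4.747 Gm = 4.747 × 10^9 m
a³ = 1.06969 × 10^29 m³
T² = 7.38431 × 10^9 s²
GM = 4π² × (1.06969 × 10^29) / (7.38431 × 10^9) = 5.71884 × 10^20 m³/s²
GM ≈ 5.719 × 10^20 m³/s²

Final answer: GM = 5.719 × 10^20 m³/s²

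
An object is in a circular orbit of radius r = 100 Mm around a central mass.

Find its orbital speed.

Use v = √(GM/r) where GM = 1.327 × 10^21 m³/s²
r = 100 Mm = 1 × 10^8 m
GM = 1.327 × 10^21 m³/s²
GM/r = (1.327 × 10^21) / (1 × 10^8) = 1.327 × 10^13 m²/s²
v = √(GM/r) = 3.6428 × 10^6 m/s ≈ 3643 km/s

Final answer: 3643 km/s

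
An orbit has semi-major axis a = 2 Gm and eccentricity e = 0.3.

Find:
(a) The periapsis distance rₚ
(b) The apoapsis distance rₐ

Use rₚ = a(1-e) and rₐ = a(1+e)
a = 2 Gm = 2 × 10^9 m
e = 0.3:  1 − e = 0.7,  1 + e = 1.3
(a) rₚ = a(1 − e) = 2 × 10^9 m × 0.7 = 1.4 × 10^9 m ≈ 1.4 Gm
(b) rₐ = a(1 + e) = 2 × 10^9 m × 1.3 = 2.6 × 10^9 m ≈ 2.6 Gm

Final answer:
(a) rₚ = 1.4 Gm
(b) rₐ = 2.6 Gm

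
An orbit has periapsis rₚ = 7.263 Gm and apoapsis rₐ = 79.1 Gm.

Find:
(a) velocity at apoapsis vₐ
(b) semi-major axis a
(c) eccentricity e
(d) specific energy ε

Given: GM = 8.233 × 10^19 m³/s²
rₚ = 7.263 Gm = 7.263 × 10^9 m
rₐ = 79.1 Gm = 7.91 × 10^10 m
GM = 8.233 × 10^19 m³/s²
a = (rₚ + rₐ)/2 = 4.31815 × 10^10 m
e = (rₐ − rₚ)/(rₐ + rₚ) = (7.1837 × 10^10) / (8.6363 × 10^10) = 0.831803
(a) vₐ² = GM (2/rₐ − 1/a) = 8.233 × 10^19 × (2.52845 × 10^-11 − 2.31581 × 10^-11) = 1.75065 × 10^8 m²/s²;  vₐ = 13231.2 m/s ≈ 13.23 km/s
(b) a = 4.31815 × 10^10 m ≈ 43.18 Gm
(c) e = 0.831803 ≈ 0.8318
(d) 2a = 8.6363 × 10^10 m;  ε = −GM/(2a) = -9.53302 × 10^8 J/kg ≈ -953.3 MJ/kg

Final answer:
(a) velocity at apoapsis vₐ = 13.23 km/s
(b) semi-major axis a = 43.18 Gm
(c) eccentricity e = 0.8318
(d) specific energy ε = -953.3 MJ/kg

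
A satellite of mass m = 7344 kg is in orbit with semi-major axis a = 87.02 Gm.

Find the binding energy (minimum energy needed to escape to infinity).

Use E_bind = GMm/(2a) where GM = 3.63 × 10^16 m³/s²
a = 87.02 Gm = 8.702 × 10^10 m
GM = 3.63 × 10^16 m³/s²
m = 7344 kg
GMm = 3.63 × 10^16 × 7344 = 2.66587 × 10^20 m³·kg/s²
2a = 1.7404 × 10^11 m
E_bind = GMm/(2a) = 1.53176 × 10^9 J ≈ 1.532 GJ

Final answer: 1.532 GJ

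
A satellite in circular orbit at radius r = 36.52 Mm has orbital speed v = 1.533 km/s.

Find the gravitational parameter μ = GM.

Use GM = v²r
r = 36.52 Mm = 3.652 × 10^7 m
v = 1.533 km/s = 1533 m/s
v² = 2.35009 × 10^6 m²/s²
GM = v²r = 2.35009 × 10^6 × 3.652 × 10^7 = 8.58253 × 10^13 m³/s²
GM ≈ 8.583 × 10^13 m³/s²

Final answer: GM = 8.583 × 10^13 m³/s²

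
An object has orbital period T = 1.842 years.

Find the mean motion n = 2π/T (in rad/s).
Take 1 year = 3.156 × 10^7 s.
T = 1.842 years = 5.81335 × 10^7 s
n = 2π / (5.81335 × 10^7 s) = 1.08082 × 10^-7 rad/s ≈ 1.081 × 10^-7 rad/s

Final answer: n = 1.081 × 10^-7 rad/s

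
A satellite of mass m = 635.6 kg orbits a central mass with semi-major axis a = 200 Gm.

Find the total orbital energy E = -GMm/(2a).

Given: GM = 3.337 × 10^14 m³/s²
a = 200 Gm = 2 × 10^11 m
GM = 3.337 × 10^14 m³/s²
2a = 4 × 10^11 m
GMm = 3.337 × 10^14 × 635.6 = 2.121 × 10^17 m³·kg/s²
E = −GMm/(2a) = -530249 J ≈ -530.2 kJ

Final answer: -530.2 kJ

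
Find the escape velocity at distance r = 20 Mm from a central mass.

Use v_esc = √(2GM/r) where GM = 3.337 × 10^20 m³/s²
r = 20 Mm = 2 × 10^7 m
GM = 3.337 × 10^20 m³/s²
2GM/r = 2 × (3.337 × 10^20) / (2 × 10^7) = 3.337 × 10^13 m²/s²
v_esc = √(2GM/r) = 5.77668 × 10^6 m/s ≈ 5777 km/s

Final answer: 5777 km/s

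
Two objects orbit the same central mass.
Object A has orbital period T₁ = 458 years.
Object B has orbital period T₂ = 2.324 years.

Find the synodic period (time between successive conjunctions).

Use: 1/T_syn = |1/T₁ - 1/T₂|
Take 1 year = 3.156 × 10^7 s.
T₁ = 458 years = 1.44545 × 10^10 s
T₂ = 2.324 years = 7.33454 × 10^7 s
1/T₁ = 6.91827 × 10^-11 s⁻¹
1/T₂ = 1.36341 × 10^-8 s⁻¹
|1/T₁ − 1/T₂| = 1.35649 × 10^-8 s⁻¹
T_syn = 1 / |1/T₁ − 1/T₂| = 7.37195 × 10^7 s ≈ 2.336 years

Final answer: T_syn = 2.336 years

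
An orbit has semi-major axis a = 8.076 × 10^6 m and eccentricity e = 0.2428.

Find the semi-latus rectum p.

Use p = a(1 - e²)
a = 8.076 × 10^6 m
e = 0.2428,  e² = 0.0589518,  1 − e² = 0.941048
p = a(1 − e²) = 8.076 × 10^6 m × 0.941048 = 7.5999 × 10^6 m ≈ 7.6 × 10^6 m

Final answer: p = 7.6 × 10^6 m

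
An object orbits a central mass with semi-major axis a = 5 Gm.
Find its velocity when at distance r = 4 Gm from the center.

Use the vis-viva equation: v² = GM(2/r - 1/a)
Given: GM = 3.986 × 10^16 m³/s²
a = 5 Gm = 5 × 10^9 m
r = 4 Gm = 4 × 10^9 m
GM = 3.986 × 10^16 m³/s²
2/r − 1/a = 5 × 10^-10 − 2 × 10^-10 = 3 × 10^-10 m⁻¹
v² = GM (2/r − 1/a) = 1.1958 × 10^7 m²/s²
v = 3458.03 m/s ≈ 3.458 km/s

Final answer: 3.458 km/s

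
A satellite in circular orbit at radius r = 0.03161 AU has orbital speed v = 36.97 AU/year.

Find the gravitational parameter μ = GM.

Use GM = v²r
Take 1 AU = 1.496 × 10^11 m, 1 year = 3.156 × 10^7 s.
r = 0.03161 AU = 4.72886 × 10^9 m
v = 36.97 AU/year = 175244 m/s
v² = 3.07106 × 10^10 m²/s²
GM = v²r = 3.07106 × 10^10 × 4.72886 × 10^9 = 1.45226 × 10^20 m³/s²
GM ≈ 1.452 × 10^20 m³/s²

Final answer: GM = 1.452 × 10^20 m³/s²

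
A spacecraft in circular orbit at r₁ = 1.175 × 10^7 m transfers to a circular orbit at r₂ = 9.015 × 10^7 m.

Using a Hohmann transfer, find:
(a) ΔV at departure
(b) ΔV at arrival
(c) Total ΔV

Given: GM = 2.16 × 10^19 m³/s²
r₁ = 1.175 × 10^7 m
r₂ = 9.015 × 10^7 m
GM = 2.16 × 10^19 m³/s²
Transfer ellipse: a_t = (r₁ + r₂)/2 = 5.095 × 10^7 m
Circular speed at r₁: v₁ = √(GM/r₁) = 1.35584 × 10^6 m/s
Transfer speed at r₁ (periapsis): v₁ₜ = √(GM(2/r₁ − 1/a_t)) = 1.80351 × 10^6 m/s
(a) ΔV₁ = v₁ₜ − v₁ = 447672 m/s ≈ 447.7 km/s
Circular speed at r₂: v₂ = √(GM/r₂) = 489490 m/s
Transfer speed at r₂ (apoapsis): v₂ₜ = √(GM(2/r₂ − 1/a_t)) = 235067 m/s
(b) ΔV₂ = v₂ − v₂ₜ = 254424 m/s ≈ 254.4 km/s
(c) ΔV_total = ΔV₁ + ΔV₂ = 702096 m/s ≈ 702.1 km/s

Final answer:
(a) ΔV₁ = 447.7 km/s
(b) ΔV₂ = 254.4 km/s
(c) ΔV_total = 702.1 km/s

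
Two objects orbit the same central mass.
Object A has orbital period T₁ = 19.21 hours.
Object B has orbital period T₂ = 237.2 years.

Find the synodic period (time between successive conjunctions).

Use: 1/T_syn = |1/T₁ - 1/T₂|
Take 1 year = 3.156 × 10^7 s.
T₁ = 19.21 hours = 69156 s
T₂ = 237.2 years = 7.48603 × 10^9 s
1/T₁ = 1.44601 × 10^-5 s⁻¹
1/T₂ = 1.33582 × 10^-10 s⁻¹
|1/T₁ − 1/T₂| = 1.44599 × 10^-5 s⁻¹
T_syn = 1 / |1/T₁ − 1/T₂| = 69156.6 s ≈ 19.21 hours

Final answer: T_syn = 19.21 hours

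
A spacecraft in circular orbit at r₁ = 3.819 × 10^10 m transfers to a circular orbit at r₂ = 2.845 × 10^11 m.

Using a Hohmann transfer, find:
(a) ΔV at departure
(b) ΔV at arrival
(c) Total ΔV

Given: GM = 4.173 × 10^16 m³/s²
r₁ = 3.819 × 10^10 m
r₂ = 2.845 × 10^11 m
GM = 4.173 × 10^16 m³/s²
Transfer ellipse: a_t = (r₁ + r₂)/2 = 1.61345 × 10^11 m
Circular speed at r₁: v₁ = √(GM/r₁) = 1045.32 m/s
Transfer speed at r₁ (periapsis): v₁ₜ = √(GM(2/r₁ − 1/a_t)) = 1388.07 m/s
(a) ΔV₁ = v₁ₜ − v₁ = 342.754 m/s ≈ 342.8 m/s
Circular speed at r₂: v₂ = √(GM/r₂) = 382.986 m/s
Transfer speed at r₂ (apoapsis): v₂ₜ = √(GM(2/r₂ − 1/a_t)) = 186.329 m/s
(b) ΔV₂ = v₂ − v₂ₜ = 196.657 m/s ≈ 196.7 m/s
(c) ΔV_total = ΔV₁ + ΔV₂ = 539.411 m/s ≈ 539.4 m/s

Final answer:
(a) ΔV₁ = 342.8 m/s
(b) ΔV₂ = 196.7 m/s
(c) ΔV_total = 539.4 m/s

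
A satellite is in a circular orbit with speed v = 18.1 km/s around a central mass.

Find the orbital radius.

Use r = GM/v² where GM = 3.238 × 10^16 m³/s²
v = 18.1 km/s = 18100 m/s
GM = 3.238 × 10^16 m³/s²
v² = 3.2761 × 10^8 m²/s²
r = GM/v² = (3.238 × 10^16) / (3.2761 × 10^8) = 9.8837 × 10^7 m ≈ 98.84 Mm

Final answer: 98.84 Mm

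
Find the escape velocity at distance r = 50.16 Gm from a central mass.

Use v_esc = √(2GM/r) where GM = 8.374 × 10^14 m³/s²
r = 50.16 Gm = 5.016 × 10^10 m
GM = 8.374 × 10^14 m³/s²
2GM/r = 2 × (8.374 × 10^14) / (5.016 × 10^10) = 33389.2 m²/s²
v_esc = √(2GM/r) = 182.727 m/s ≈ 182.7 m/s

Final answer: 182.7 m/s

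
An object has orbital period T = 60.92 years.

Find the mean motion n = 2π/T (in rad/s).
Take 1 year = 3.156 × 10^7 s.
T = 60.92 years = 1.92264 × 10^9 s
n = 2π / (1.92264 × 10^9 s) = 3.26801 × 10^-9 rad/s ≈ 3.268 × 10^-9 rad/s

Final answer: n = 3.268 × 10^-9 rad/s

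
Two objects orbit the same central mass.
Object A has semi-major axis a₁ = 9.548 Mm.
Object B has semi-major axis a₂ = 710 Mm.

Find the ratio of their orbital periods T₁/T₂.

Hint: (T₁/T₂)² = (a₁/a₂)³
a₁ = 9.548 Mm = 9.548 × 10^6 m
a₂ = 710 Mm = 7.1 × 10^8 m
a₁/a₂ = 0.0134479
T₁/T₂ = (a₁/a₂)^(3/2) = (0.0134479)^1.5 = 0.00155948

Final answer: T₁/T₂ = 0.001559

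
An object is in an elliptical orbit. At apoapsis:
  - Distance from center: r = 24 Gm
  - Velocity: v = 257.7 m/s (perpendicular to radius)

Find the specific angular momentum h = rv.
r = 24 Gm = 2.4 × 10^10 m
v = 257.7 m/s
h = rv = 2.4 × 10^10 × 257.7 = 6.1848 × 10^12 m²/s ≈ 6.185 × 10^12 m²/s

Final answer: h = 6.185 × 10^12 m²/s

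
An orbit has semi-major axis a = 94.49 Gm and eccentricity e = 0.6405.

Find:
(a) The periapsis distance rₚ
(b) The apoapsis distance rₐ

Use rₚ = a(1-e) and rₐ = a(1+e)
a = 94.49 Gm = 9.449 × 10^10 m
e = 0.6405:  1 − e = 0.3595,  1 + e = 1.6405
(a) rₚ = a(1 − e) = 9.449 × 10^10 m × 0.3595 = 3.39692 × 10^10 m ≈ 33.97 Gm
(b) rₐ = a(1 + e) = 9.449 × 10^10 m × 1.6405 = 1.55011 × 10^11 m ≈ 155 Gm

Final answer:
(a) rₚ = 33.97 Gm
(b) rₐ = 155 Gm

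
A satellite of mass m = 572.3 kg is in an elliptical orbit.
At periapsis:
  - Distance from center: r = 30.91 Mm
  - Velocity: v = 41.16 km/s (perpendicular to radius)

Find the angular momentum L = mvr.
r = 30.91 Mm = 3.091 × 10^7 m
v = 41.16 km/s = 41160 m/s
vr = 41160 × 3.091 × 10^7 = 1.27226 × 10^12 m²/s
L = m × vr = 572.3 × 1.27226 × 10^12 = 7.28112 × 10^14 kg·m²/s ≈ 7.281 × 10^14 kg·m²/s

Final answer: L = 7.281 × 10^14 kg·m²/s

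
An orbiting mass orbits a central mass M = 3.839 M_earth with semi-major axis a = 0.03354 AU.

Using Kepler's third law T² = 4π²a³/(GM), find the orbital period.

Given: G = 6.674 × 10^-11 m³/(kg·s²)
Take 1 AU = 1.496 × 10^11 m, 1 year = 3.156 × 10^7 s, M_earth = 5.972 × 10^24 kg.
M = 3.839 M_earth = 2.29265 × 10^25 kg
GM = G × M = 6.674 × 10^-11 × 2.29265 × 10^25 = 1.53012 × 10^15 m³/s²
a = 0.03354 AU = 5.01758 × 10^9 m
a³ = 1.26323 × 10^29 m³
T = 2π √(a³/GM) = 2π √((1.26323 × 10^29) / (1.53012 × 10^15)) = 2π × 9.08615 × 10^6 s
T = 5.709 × 10^7 s ≈ 1.809 years

Final answer: 1.809 years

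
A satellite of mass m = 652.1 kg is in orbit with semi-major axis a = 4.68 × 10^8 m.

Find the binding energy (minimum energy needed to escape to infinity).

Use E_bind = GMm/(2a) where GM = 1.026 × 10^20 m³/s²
a = 4.68 × 10^8 m
GM = 1.026 × 10^20 m³/s²
m = 652.1 kg
GMm = 1.026 × 10^20 × 652.1 = 6.69055 × 10^22 m³·kg/s²
2a = 9.36 × 10^8 m
E_bind = GMm/(2a) = 7.14802 × 10^13 J ≈ 71.48 TJ

Final answer: 71.48 TJ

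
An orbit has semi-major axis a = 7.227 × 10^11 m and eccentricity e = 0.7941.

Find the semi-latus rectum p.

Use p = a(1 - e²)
a = 7.227 × 10^11 m
e = 0.7941,  e² = 0.630595,  1 − e² = 0.369405
p = a(1 − e²) = 7.227 × 10^11 m × 0.369405 = 2.66969 × 10^11 m ≈ 2.67 × 10^11 m

Final answer: p = 2.67 × 10^11 m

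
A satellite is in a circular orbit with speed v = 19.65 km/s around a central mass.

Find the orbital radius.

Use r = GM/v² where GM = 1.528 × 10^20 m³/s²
v = 19.65 km/s = 19650 m/s
GM = 1.528 × 10^20 m³/s²
v² = 3.86122 × 10^8 m²/s²
r = GM/v² = (1.528 × 10^20) / (3.86122 × 10^8) = 3.95729 × 10^11 m ≈ 395.7 Gm

Final answer: 395.7 Gm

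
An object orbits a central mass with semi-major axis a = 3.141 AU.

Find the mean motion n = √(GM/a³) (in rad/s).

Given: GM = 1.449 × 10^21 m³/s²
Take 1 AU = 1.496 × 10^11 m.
a = 3.141 AU = 4.69894 × 10^11 m
GM = 1.449 × 10^21 m³/s²
a³ = 1.03753 × 10^35 m³
GM/a³ = (1.449 × 10^21) / (1.03753 × 10^35) = 1.39659 × 10^-14 s⁻²
n = √(GM/a³) = 1.18178 × 10^-7 rad/s ≈ 1.182 × 10^-7 rad/s

Final answer: n = 1.182 × 10^-7 rad/s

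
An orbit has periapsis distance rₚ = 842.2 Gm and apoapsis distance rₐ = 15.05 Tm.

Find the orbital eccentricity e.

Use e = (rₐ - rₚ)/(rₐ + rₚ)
rₚ = 842.2 Gm = 8.422 × 10^11 m
rₐ = 15.05 Tm = 1.505 × 10^13 m
rₐ − rₚ = 1.42078 × 10^13 m
rₐ + rₚ = 1.58922 × 10^13 m
e = (rₐ − rₚ)/(rₐ + rₚ) = 0.894011

Final answer: e = 0.894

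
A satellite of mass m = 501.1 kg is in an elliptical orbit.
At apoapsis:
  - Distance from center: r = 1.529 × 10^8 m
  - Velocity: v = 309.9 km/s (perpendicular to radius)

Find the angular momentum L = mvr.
r = 1.529 × 10^8 m
v = 309.9 km/s = 309900 m/s
vr = 309900 × 1.529 × 10^8 = 4.73837 × 10^13 m²/s
L = m × vr = 501.1 × 4.73837 × 10^13 = 2.3744 × 10^16 kg·m²/s ≈ 2.374 × 10^16 kg·m²/s

Final answer: L = 2.374 × 10^16 kg·m²/s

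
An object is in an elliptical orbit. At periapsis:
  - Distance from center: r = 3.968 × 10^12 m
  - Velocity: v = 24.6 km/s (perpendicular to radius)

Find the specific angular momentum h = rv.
r = 3.968 × 10^12 m
v = 24.6 km/s = 24600 m/s
h = rv = 3.968 × 10^12 × 24600 = 9.76128 × 10^16 m²/s ≈ 9.761 × 10^16 m²/s

Final answer: h = 9.761 × 10^16 m²/s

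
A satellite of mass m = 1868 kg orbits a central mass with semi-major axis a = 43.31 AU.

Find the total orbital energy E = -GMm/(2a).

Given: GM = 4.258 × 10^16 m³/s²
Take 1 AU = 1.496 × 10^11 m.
a = 43.31 AU = 6.47918 × 10^12 m
GM = 4.258 × 10^16 m³/s²
2a = 1.29584 × 10^13 m
GMm = 4.258 × 10^16 × 1868 = 7.95394 × 10^19 m³·kg/s²
E = −GMm/(2a) = -6.13808 × 10^6 J ≈ -6.138 MJ

Final answer: -6.138 MJ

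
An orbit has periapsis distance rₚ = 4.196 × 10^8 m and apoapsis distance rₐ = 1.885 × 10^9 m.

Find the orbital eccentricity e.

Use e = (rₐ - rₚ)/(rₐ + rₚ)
rₚ = 4.196 × 10^8 m
rₐ = 1.885 × 10^9 m
rₐ − rₚ = 1.4654 × 10^9 m
rₐ + rₚ = 2.3046 × 10^9 m
e = (rₐ − rₚ)/(rₐ + rₚ) = 0.635859

Final answer: e = 0.6359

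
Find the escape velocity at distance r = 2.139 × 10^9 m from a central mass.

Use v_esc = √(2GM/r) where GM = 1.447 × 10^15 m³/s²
r = 2.139 × 10^9 m
GM = 1.447 × 10^15 m³/s²
2GM/r = 2 × (1.447 × 10^15) / (2.139 × 10^9) = 1.35297 × 10^6 m²/s²
v_esc = √(2GM/r) = 1163.17 m/s ≈ 1.163 km/s

Final answer: 1.163 km/s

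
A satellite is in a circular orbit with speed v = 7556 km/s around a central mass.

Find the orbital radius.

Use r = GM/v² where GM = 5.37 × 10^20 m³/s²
v = 7556 km/s = 7.556 × 10^6 m/s
GM = 5.37 × 10^20 m³/s²
v² = 5.70931 × 10^13 m²/s²
r = GM/v² = (5.37 × 10^20) / (5.70931 × 10^13) = 9.40568 × 10^6 m ≈ 9.406 × 10^6 m

Final answer: 9.406 × 10^6 m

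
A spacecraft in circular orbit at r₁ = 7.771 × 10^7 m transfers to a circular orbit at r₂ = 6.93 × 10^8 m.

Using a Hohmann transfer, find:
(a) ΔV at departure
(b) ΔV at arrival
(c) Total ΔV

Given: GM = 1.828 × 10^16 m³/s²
r₁ = 7.771 × 10^7 m
r₂ = 6.93 × 10^8 m
GM = 1.828 × 10^16 m³/s²
Transfer ellipse: a_t = (r₁ + r₂)/2 = 3.85355 × 10^8 m
Circular speed at r₁: v₁ = √(GM/r₁) = 15337.3 m/s
Transfer speed at r₁ (periapsis): v₁ₜ = √(GM(2/r₁ − 1/a_t)) = 20567.7 m/s
(a) ΔV₁ = v₁ₜ − v₁ = 5230.38 m/s ≈ 5.23 km/s
Circular speed at r₂: v₂ = √(GM/r₂) = 5135.96 m/s
Transfer speed at r₂ (apoapsis): v₂ₜ = √(GM(2/r₂ − 1/a_t)) = 2306.37 m/s
(b) ΔV₂ = v₂ − v₂ₜ = 2829.59 m/s ≈ 2.83 km/s
(c) ΔV_total = ΔV₁ + ΔV₂ = 8059.96 m/s ≈ 8.06 km/s

Final answer:
(a) ΔV₁ = 5.23 km/s
(b) ΔV₂ = 2.83 km/s
(c) ΔV_total = 8.06 km/s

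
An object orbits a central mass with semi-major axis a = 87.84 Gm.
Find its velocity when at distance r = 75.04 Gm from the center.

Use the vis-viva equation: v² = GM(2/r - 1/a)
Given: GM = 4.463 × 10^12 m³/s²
a = 87.84 Gm = 8.784 × 10^10 m
r = 75.04 Gm = 7.504 × 10^10 m
GM = 4.463 × 10^12 m³/s²
2/r − 1/a = 2.66525 × 10^-11 − 1.13843 × 10^-11 = 1.52681 × 10^-11 m⁻¹
v² = GM (2/r − 1/a) = 68.1416 m²/s²
v = 8.25479 m/s ≈ 8.255 m/s

Final answer: 8.255 m/s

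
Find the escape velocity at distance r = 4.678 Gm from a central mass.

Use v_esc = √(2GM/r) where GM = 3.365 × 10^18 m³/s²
r = 4.678 Gm = 4.678 × 10^9 m
GM = 3.365 × 10^18 m³/s²
2GM/r = 2 × (3.365 × 10^18) / (4.678 × 10^9) = 1.43865 × 10^9 m²/s²
v_esc = √(2GM/r) = 37929.5 m/s ≈ 37.93 km/s

Final answer: 37.93 km/s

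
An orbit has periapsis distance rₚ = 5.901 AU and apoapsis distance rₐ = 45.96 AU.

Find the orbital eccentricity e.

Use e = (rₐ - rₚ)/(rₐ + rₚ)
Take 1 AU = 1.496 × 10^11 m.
rₚ = 5.901 AU = 8.8279 × 10^11 m
rₐ = 45.96 AU = 6.87562 × 10^12 m
rₐ − rₚ = 5.99283 × 10^12 m
rₐ + rₚ = 7.75841 × 10^12 m
e = (rₐ − rₚ)/(rₐ + rₚ) = 0.77243

Final answer: e = 0.7724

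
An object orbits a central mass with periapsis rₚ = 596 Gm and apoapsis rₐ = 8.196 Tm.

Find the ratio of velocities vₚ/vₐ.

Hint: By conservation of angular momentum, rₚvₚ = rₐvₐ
rₚ = 596 Gm = 5.96 × 10^11 m
rₐ = 8.196 Tm = 8.196 × 10^12 m
rₚvₚ = rₐvₐ  ⇒  vₚ/vₐ = rₐ/rₚ
vₚ/vₐ = (8.196 × 10^12) / (5.96 × 10^11) = 13.7517

Final answer: vₚ/vₐ = 13.75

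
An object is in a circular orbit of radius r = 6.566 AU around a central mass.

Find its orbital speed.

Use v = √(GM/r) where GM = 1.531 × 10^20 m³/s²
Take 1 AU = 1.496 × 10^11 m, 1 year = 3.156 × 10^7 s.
r = 6.566 AU = 9.82274 × 10^11 m
GM = 1.531 × 10^20 m³/s²
GM/r = (1.531 × 10^20) / (9.82274 × 10^11) = 1.55863 × 10^8 m²/s²
v = √(GM/r) = 12484.5 m/s ≈ 2.634 AU/year

Final answer: 2.634 AU/year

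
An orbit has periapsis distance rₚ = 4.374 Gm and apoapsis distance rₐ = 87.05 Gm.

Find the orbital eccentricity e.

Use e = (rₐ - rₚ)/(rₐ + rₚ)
rₚ = 4.374 Gm = 4.374 × 10^9 m
rₐ = 87.05 Gm = 8.705 × 10^10 m
rₐ − rₚ = 8.2676 × 10^10 m
rₐ + rₚ = 9.1424 × 10^10 m
e = (rₐ − rₚ)/(rₐ + rₚ) = 0.904314

Final answer: e = 0.9043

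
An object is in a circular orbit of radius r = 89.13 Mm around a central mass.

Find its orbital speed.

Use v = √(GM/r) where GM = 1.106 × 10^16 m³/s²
r = 89.13 Mm = 8.913 × 10^7 m
GM = 1.106 × 10^16 m³/s²
GM/r = (1.106 × 10^16) / (8.913 × 10^7) = 1.24088 × 10^8 m²/s²
v = √(GM/r) = 11139.5 m/s ≈ 11.14 km/s

Final answer: 11.14 km/s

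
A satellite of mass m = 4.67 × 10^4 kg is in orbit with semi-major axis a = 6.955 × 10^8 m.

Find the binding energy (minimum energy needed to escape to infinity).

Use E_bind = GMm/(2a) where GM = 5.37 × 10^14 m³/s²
a = 6.955 × 10^8 m
GM = 5.37 × 10^14 m³/s²
m = 4.67 × 10^4 kg
GMm = 5.37 × 10^14 × 46700 = 2.50779 × 10^19 m³·kg/s²
2a = 1.391 × 10^9 m
E_bind = GMm/(2a) = 1.80287 × 10^10 J ≈ 18.03 GJ

Final answer: 18.03 GJ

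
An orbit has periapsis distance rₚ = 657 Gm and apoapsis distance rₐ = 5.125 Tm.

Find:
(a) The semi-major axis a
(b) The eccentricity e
rₚ = 657 Gm = 6.57 × 10^11 m
rₐ = 5.125 Tm = 5.125 × 10^12 m
(a) a = (rₚ + rₐ)/2 = 2.891 × 10^12 m ≈ 2.891 Tm
(b) e = (rₐ − rₚ)/(rₐ + rₚ) = (4.468 × 10^12) / (5.782 × 10^12) = 0.772743

Final answer:
(a) a = 2.891 Tm
(b) e = 0.7727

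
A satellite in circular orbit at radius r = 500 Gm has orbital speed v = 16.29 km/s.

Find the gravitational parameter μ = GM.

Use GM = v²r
r = 500 Gm = 5 × 10^11 m
v = 16.29 km/s = 16290 m/s
v² = 2.65364 × 10^8 m²/s²
GM = v²r = 2.65364 × 10^8 × 5 × 10^11 = 1.32682 × 10^20 m³/s²
GM ≈ 1.327 × 10^20 m³/s²

Final answer: GM = 1.327 × 10^20 m³/s²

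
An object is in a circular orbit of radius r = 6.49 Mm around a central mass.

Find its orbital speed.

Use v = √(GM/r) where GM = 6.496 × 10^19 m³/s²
r = 6.49 Mm = 6.49 × 10^6 m
GM = 6.496 × 10^19 m³/s²
GM/r = (6.496 × 10^19) / (6.49 × 10^6) = 1.00092 × 10^13 m²/s²
v = √(GM/r) = 3.16374 × 10^6 m/s ≈ 3164 km/s

Final answer: 3164 km/s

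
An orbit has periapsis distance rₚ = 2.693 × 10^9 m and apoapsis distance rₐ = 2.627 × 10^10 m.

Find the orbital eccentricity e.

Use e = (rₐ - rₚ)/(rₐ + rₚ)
rₚ = 2.693 × 10^9 m
rₐ = 2.627 × 10^10 m
rₐ − rₚ = 2.3577 × 10^10 m
rₐ + rₚ = 2.8963 × 10^10 m
e = (rₐ − rₚ)/(rₐ + rₚ) = 0.814039

Final answer: e = 0.814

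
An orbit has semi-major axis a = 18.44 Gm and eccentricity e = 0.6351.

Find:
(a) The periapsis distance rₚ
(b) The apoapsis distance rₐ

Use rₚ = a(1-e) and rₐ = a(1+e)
a = 18.44 Gm = 1.844 × 10^10 m
e = 0.6351:  1 − e = 0.3649,  1 + e = 1.6351
(a) rₚ = a(1 − e) = 1.844 × 10^10 m × 0.3649 = 6.72876 × 10^9 m ≈ 6.729 Gm
(b) rₐ = a(1 + e) = 1.844 × 10^10 m × 1.6351 = 3.01512 × 10^10 m ≈ 30.15 Gm

Final answer:
(a) rₚ = 6.729 Gm
(b) rₐ = 30.15 Gm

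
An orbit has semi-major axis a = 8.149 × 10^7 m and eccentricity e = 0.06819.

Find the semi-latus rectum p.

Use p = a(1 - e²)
a = 8.149 × 10^7 m
e = 0.06819,  e² = 0.00464988,  1 − e² = 0.99535
p = a(1 − e²) = 8.149 × 10^7 m × 0.99535 = 8.11111 × 10^7 m ≈ 8.111 × 10^7 m

Final answer: p = 8.111 × 10^7 m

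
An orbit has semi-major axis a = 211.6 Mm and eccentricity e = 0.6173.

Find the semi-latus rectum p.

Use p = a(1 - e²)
a = 211.6 Mm = 2.116 × 10^8 m
e = 0.6173,  e² = 0.381059,  1 − e² = 0.618941
p = a(1 − e²) = 2.116 × 10^8 m × 0.618941 = 1.30968 × 10^8 m ≈ 131 Mm

Final answer: p = 131 Mm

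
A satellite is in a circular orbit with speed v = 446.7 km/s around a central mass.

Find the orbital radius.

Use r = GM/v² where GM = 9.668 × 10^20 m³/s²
v = 446.7 km/s = 446700 m/s
GM = 9.668 × 10^20 m³/s²
v² = 1.99541 × 10^11 m²/s²
r = GM/v² = (9.668 × 10^20) / (1.99541 × 10^11) = 4.84512 × 10^9 m ≈ 4.845 Gm

Final answer: 4.845 Gm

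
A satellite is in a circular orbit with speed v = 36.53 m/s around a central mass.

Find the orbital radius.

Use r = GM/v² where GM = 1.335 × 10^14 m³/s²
v = 36.53 m/s
GM = 1.335 × 10^14 m³/s²
v² = 1334.44 m²/s²
r = GM/v² = (1.335 × 10^14) / 1334.44 = 1.00042 × 10^11 m ≈ 100 Gm

Final answer: 100 Gm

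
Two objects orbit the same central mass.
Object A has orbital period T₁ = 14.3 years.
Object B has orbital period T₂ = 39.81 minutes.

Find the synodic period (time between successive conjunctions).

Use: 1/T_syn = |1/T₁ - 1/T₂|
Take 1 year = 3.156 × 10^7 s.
T₁ = 14.3 years = 4.51308 × 10^8 s
T₂ = 39.81 minutes = 2388.6 s
1/T₁ = 2.21578 × 10^-9 s⁻¹
1/T₂ = 0.000418655 s⁻¹
|1/T₁ − 1/T₂| = 0.000418653 s⁻¹
T_syn = 1 / |1/T₁ − 1/T₂| = 2388.61 s ≈ 39.81 minutes

Final answer: T_syn = 39.81 minutes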